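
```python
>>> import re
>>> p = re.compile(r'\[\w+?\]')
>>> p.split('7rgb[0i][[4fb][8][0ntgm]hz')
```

Matches to split on: at [4:8] → '[0i]'; at [9:14] → '[4fb]'; at [14:17] → '[8]'; at [17:24] → '[0ntgm]'.
`split` removes every match and returns the 5 fragments in between.

['7rgb', '[', '', '', 'hz']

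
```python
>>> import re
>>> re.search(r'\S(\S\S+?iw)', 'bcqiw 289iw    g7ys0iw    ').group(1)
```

'cqiw'

The pattern matches a non-whitespace character; then a non-whitespace character, then one or more of a non-whitespace character (lazy), then the literal 'iw' (captured).
`search` walks the string left to right and returns the first match it finds.
The match spans [0:5] → 'bcqiw'.
Captured: group 1 = 'cqiw'.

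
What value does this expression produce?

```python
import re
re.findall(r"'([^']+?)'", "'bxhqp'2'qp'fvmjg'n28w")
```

['bxhqp', 'qp']

`findall` collects group 1 from each match (2 total).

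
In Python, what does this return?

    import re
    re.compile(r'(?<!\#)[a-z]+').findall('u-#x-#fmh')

['u', 'mh']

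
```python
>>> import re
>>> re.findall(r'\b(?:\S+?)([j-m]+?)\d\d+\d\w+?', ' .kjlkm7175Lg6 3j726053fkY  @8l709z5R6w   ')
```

['jlkm', 'j', 'l']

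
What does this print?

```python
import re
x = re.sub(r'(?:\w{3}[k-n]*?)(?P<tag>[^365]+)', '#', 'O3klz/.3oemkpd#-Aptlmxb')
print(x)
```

##

This matches exactly 3 of a word character, then zero or more of a character in [k-n] (lazy) (non-capturing group); then one or more of any character except [365] (captured as 'tag').
Matches: at [0:7] → 'O3klz/.'; at [7:23] → '3oemkpd#-Aptlmxb'.
Every occurrence is swapped for '#'.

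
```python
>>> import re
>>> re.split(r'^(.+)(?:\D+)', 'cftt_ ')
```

['', 'cftt_', '']

Pattern: anchored at the start of the string; then one or more of any character (captured); then one or more of a non-digit (non-capturing group).
Matches to split on: at [0:6] → 'cftt_ '.
`re.split` interleaves the captured-group text with the surrounding fragments.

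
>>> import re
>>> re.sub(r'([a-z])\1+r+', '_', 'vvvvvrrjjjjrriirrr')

'___'

`\1` is not a pattern — it's the concrete string captured by group 1, re-applied verbatim.
Matches: at [0:7] → 'vvvvvrr'; at [7:13] → 'jjjjrr'; at [13:18] → 'iirrr'.
Every occurrence is swapped for '_'.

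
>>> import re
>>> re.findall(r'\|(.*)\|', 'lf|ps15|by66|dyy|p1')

Scanning left to right: at [2:17] match '|ps15|by66|dyy|', group 1 = 'ps15|by66|dyy'.
With a single group, `findall` returns only what that group captured — 1 item.

['ps15|by66|dyy']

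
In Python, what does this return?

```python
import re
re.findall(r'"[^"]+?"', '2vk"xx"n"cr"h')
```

['"xx"', '"cr"']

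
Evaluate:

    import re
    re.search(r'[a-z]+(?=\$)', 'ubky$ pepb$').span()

Because the assertion is zero-width, the text it checks is not consumed and won't appear in the result.
The match spans [0:4] → 'ubky'.

(0, 4)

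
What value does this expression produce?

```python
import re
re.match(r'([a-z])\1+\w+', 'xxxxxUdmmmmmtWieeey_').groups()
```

('x',)

`\1` has to match the exact text group 1 already captured.
`match` is anchored at position 0; if the pattern doesn't fit there, it returns None.
The match spans [0:20] → 'xxxxxUdmmmmmtWieeey_'.
Captured: group 1 = 'x'.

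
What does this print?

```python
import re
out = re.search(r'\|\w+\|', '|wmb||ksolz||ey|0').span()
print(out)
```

The match spans [0:5] → '|wmb|'.

(0, 5)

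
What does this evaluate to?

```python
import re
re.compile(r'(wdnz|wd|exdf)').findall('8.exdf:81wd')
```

One capturing group, so `findall` returns just the captured substring from each match — 2 in all.

['exdf', 'wd']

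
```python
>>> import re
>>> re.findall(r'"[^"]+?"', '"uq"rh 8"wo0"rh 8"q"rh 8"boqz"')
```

Matches: at [0:4] → '"uq"'; at [8:13] → '"wo0"'; at [17:20] → '"q"'; at [24:30] → '"boqz"'.
No capturing groups, so `findall` returns the 4 full match strings.

['"uq"', '"wo0"', '"q"', '"boqz"']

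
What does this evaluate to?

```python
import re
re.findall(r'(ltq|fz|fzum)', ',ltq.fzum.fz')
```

['ltq', 'fz', 'fz']

`|` is ordered: at each position the engine commits to the first alternative that works.
Matches: at [1:4] match 'ltq', group 1 = 'ltq'; at [5:7] match 'fz', group 1 = 'fz'; at [10:12] match 'fz', group 1 = 'fz'.
Because there's exactly one group, `findall` drops the full match and keeps group 1 from each hit.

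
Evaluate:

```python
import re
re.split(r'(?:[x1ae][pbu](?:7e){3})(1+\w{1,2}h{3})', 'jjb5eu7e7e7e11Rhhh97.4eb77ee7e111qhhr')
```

['jjb5', '11Rhhh', '97.4eb77ee7e111qhhr']

Pattern: one of [x1ae], then one of [pbu], then the literal '7e' repeated 3 times (non-capturing group); then one or more of a literal '1', then 1 to 2 of a word character, then exactly 3 of a literal 'h' (captured).
Because the pattern has a capturing group, `split` also inserts each captured text between the pieces.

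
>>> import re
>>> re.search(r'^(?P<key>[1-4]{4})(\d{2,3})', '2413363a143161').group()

Pattern: anchored at the start of the string; then exactly 4 of a character in [1-4] (captured as 'key'); then 2 to 3 of a digit (captured).
Unlike `match`, `search` isn't anchored — it looks for the pattern anywhere in the string.
The match spans [0:7] → '2413363'.
Captured: group 1 = '2413', group 2 = '363'.

'2413363'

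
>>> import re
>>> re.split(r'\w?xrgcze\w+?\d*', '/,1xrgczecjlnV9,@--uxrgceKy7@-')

This matches optionally a word character, then the literal 'xr'; then the literal 'gc', then the literal 'ze'; then one or more of a word character (lazy), then zero or more of a digit.
Because the quantifier is non-greedy, it stops expanding at the earliest point where the rest of the pattern can succeed.
Matches to split on: at [2:10] → '1xrgczec'.
Splitting on the pattern gives 2 pieces.

['/,', 'jlnV9,@--uxrgceKy7@-']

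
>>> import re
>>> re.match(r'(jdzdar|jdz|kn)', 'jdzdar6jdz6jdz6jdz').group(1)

'jdzdar'

Alternation tries branches left to right and keeps the first one that lets the overall match succeed at that position.
With `match`, the pattern is implicitly anchored at the beginning.
The match spans [0:6] → 'jdzdar'.
Captured: group 1 = 'jdzdar'.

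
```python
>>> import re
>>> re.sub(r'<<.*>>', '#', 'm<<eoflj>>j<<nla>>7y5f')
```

'm#7y5f'

Every occurrence is swapped for '#'.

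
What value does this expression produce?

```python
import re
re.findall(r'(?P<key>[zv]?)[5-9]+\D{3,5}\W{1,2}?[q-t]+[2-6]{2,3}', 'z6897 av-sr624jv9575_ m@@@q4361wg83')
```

['z', 'v']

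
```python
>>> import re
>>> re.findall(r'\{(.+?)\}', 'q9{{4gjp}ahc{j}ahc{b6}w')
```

['{4gjp', 'j', 'b6']

A `+?`/`*?`/`{m,n}?` starts at its minimum and grows only as far as needed for what follows to match.
Walking the string: at [2:9] match '{{4gjp}', group 1 = '{4gjp'; at [12:15] match '{j}', group 1 = 'j'; at [18:22] match '{b6}', group 1 = 'b6'.
`findall` collects group 1 from each match (3 total).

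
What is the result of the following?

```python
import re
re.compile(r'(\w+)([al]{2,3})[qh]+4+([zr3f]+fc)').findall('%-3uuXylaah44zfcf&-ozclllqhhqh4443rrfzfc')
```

[('3uuXyl', 'aa', 'zfc'), ('ozcl', 'll', '3rrfzfc')]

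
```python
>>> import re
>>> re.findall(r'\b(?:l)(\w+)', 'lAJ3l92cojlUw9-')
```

['AJ3l92cojlUw9']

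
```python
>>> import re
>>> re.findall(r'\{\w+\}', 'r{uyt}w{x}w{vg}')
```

Walking the string: at [1:6] → '{uyt}'; at [7:10] → '{x}'; at [11:15] → '{vg}'.
`findall` yields the raw match text (3 of them) because the pattern has no groups.

['{uyt}', '{x}', '{vg}']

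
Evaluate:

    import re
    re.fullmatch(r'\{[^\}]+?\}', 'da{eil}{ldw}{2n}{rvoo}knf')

None

`re.fullmatch` requires the pattern to consume the entire string.
Here the pattern can't cover the whole string, so the call returns None.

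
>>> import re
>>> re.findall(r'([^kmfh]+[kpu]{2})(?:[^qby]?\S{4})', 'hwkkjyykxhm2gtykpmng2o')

Pattern: one or more of any character except [kmfh], then exactly 2 of one of [kpu] (captured); then optionally any character except [qby], then exactly 4 of a non-whitespace character (non-capturing group).
Matches: at [1:9] match 'wkkjyykx', group 1 = 'wkk'; at [11:22] match '2gtykpmng2o', group 1 = '2gtykp'.
One capturing group, so `findall` returns just the captured substring from each match — 2 in all.

['wkk', '2gtykp']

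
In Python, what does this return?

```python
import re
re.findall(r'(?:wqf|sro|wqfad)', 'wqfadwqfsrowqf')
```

['wqf', 'wqf', 'sro', 'wqf']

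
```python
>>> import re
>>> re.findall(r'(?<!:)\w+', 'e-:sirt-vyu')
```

['e', 'irt', 'vyu']

Because the assertion is negative and zero-width, positions next to the forbidden text are skipped.
No capturing groups, so `findall` returns the 3 full match strings.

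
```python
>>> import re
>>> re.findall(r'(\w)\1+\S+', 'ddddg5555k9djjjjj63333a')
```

['d']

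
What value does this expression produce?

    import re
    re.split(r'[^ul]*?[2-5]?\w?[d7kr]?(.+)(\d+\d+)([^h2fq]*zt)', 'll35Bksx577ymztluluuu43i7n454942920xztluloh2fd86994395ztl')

This matches zero or more of any character except [ul] (lazy), then optionally a character in [2-5]; then optionally a word character, then optionally one of [d7kr]; then one or more of any character (captured); then one or more of a digit, then one or more of a digit (captured); then zero or more of any character except [h2fq], then the literal 'zt' (captured).
Matches to split on: at [0:56] → 'll35Bksx577ymztluluuu43i7n454942920xztluloh2fd86994395zt'.
`re.split` interleaves the captured-group text with the surrounding fragments.

['', 'l35Bksx577ymztluluuu43i7n454942920xztluloh2fd869943', '95', 'zt', 'l']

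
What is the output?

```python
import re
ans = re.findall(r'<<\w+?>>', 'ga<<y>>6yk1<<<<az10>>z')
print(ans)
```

['<<y>>', '<<az10>>']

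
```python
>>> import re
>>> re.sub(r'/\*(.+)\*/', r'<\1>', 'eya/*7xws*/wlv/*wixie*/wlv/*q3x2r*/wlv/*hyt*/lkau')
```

'eya<7xws*/wlv/*wixie*/wlv/*q3x2r*/wlv/*hyt>lkau'

Matches: at [3:45] → '/*7xws*/wlv/*wixie*/wlv/*q3x2r*/wlv/*hyt*/'.
Each match is replaced using the text its own group 1 captured.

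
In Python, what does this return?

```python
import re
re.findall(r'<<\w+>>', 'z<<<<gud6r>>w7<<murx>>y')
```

Matches: at [3:12] → '<<gud6r>>'; at [14:22] → '<<murx>>'.
Since nothing is captured, `findall` lists the 2 matched substrings directly.

['<<gud6r>>', '<<murx>>']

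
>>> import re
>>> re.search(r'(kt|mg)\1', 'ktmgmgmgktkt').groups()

('mg',)

The backreference `\1` re-matches whatever the first group consumed, character for character.
Unlike `match`, `search` isn't anchored — it looks for the pattern anywhere in the string.
The match spans [2:6] → 'mgmg'.
Captured: group 1 = 'mg'.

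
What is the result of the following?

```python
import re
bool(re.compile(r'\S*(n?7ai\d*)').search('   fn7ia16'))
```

False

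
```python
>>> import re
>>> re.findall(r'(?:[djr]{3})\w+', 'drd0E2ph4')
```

With no groups in the pattern, `findall` gives back each whole match — 1 here.

['drd0E2ph4']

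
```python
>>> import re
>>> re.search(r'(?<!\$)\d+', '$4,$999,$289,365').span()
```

(5, 7)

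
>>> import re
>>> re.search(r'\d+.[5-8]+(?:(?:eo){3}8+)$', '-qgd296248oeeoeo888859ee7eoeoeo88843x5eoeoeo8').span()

(31, 45)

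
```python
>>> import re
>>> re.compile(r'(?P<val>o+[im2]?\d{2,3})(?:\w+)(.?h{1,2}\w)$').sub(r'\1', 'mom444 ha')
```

This matches one or more of a literal 'o', then optionally one of [im2], then 2 to 3 of a digit (captured as 'val'); then one or more of a word character (non-capturing group); then optionally any character, then 1 to 2 of the literal 'h', then a word character (captured); then anchored at the end.
Matches: at [1:9] → 'om444 ha'.
Each match is replaced using the text its own group 1 captured.

'mom44'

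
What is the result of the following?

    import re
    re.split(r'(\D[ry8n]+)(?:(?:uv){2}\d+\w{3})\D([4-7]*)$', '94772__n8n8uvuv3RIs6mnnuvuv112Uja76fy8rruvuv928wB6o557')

This matches a non-digit, then one or more of one of [ry8n] (captured); then the literal 'uv' repeated 2 times, then one or more of a digit, then exactly 3 of a word character (non-capturing group); then a non-digit; then zero or more of a character in [4-7] (captured); then anchored at the end.
Matches to split on: at [35:54] → 'fy8rruvuv928wB6o557'.
`re.split` interleaves the captured-group text with the surrounding fragments.

['94772__n8n8uvuv3RIs6mnnuvuv112Uja76', 'fy8rr', '557', '']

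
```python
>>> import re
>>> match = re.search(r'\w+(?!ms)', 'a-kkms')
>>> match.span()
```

A negative assertion filters positions out without eating any characters.
`re.search` scans for the first position where the pattern succeeds.
The match spans [0:1] → 'a'.

(0, 1)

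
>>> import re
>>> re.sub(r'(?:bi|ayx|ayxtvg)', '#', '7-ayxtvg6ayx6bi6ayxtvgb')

Alternation isn't longest-match — the leftmost alternative that fits at this position is chosen.
Each match is replaced by '#'.

'7-#tvg6#6#6#tvgb'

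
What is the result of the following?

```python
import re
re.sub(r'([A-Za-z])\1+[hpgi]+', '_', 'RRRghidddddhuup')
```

'___'

`\1` is not a pattern — it's the concrete string captured by group 1, re-applied verbatim.
Every occurrence is swapped for '_'.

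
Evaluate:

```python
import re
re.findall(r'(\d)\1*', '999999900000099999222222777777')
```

['9', '0', '9', '2', '7']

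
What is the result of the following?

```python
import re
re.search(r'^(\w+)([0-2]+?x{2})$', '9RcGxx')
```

None

Pattern: anchored at the start of the string; then one or more of a word character (captured); then one or more of a character in [0-2] (lazy), then exactly 2 of the literal 'x' (captured); then anchored at the end.
`re.search` tries every starting position until one works.
Here nothing in the string fits, so the call returns None.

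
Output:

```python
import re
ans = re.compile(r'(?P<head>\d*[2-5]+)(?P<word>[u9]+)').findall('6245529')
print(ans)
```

[('624552', '9')]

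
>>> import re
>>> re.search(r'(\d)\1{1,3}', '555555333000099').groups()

`\1` has to match the exact text group 1 already captured.
`re.search` scans for the first position where the pattern succeeds.
The match spans [0:4] → '5555'.
Captured: group 1 = '5'.

('5',)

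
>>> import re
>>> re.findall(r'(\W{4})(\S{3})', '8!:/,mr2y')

[('!:/,', 'mr2')]

This matches exactly 4 of a non-word character (captured); then exactly 3 of a non-whitespace character (captured).
Matches: at [1:8] match '!:/,mr2', groups = ('!:/,', 'mr2').
With 2 capturing groups, `findall` returns a 2-tuple per match.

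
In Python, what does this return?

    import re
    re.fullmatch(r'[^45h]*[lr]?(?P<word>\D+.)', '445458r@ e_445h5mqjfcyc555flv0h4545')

Pattern: zero or more of any character except [45h], then optionally one of [lr]; then one or more of a non-digit, then any character (captured as 'word').
`re.fullmatch` is like wrapping the pattern in `^…$` (in single-line mode).
Here the pattern can't cover the whole string, so the call returns None.

None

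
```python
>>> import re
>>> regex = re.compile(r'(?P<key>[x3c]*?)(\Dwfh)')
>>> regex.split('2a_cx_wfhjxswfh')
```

This matches zero or more of one of [x3c] (lazy) (captured as 'key'); then a non-digit, then the literal 'wfh' (captured).
Matches to split on: at [3:9] → 'cx_wfh'; at [10:15] → 'xswfh'.
With a capturing group present, the delimiter's captured portion is kept in the result list.

['2a_', 'cx', '_wfh', 'j', 'x', 'swfh', '']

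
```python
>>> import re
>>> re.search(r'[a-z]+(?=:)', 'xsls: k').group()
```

The `(?=…)`/`(?<=…)` assertion just peeks at neighbouring text; it doesn't advance the match position.
The match spans [0:4] → 'xsls'.

'xsls'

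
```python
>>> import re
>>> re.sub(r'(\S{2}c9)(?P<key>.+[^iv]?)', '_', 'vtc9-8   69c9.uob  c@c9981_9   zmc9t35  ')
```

This matches exactly 2 of a non-whitespace character, then the literal 'c9' (captured); then one or more of any character, then optionally any character except [iv] (captured as 'key').
Matches: at [0:40] → 'vtc9-8   69c9.uob  c@c9981_9   zmc9t35  '.
`sub` substitutes '_' at each match site.

'_'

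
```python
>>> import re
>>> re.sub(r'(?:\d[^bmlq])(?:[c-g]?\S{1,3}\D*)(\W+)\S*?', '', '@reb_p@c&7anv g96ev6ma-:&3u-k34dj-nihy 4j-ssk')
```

'@reb_p@c&g3u-k4j-ssk'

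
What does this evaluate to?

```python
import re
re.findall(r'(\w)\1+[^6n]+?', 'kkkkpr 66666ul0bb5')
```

['k', '6', 'b']

`\1` has to match the exact text group 1 already captured.
`findall` collects group 1 from each match (3 total).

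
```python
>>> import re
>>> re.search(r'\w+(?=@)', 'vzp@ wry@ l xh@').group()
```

'vzp'

The `(?=…)`/`(?<=…)` assertion just peeks at neighbouring text; it doesn't advance the match position.
Unlike `match`, `search` isn't anchored — it looks for the pattern anywhere in the string.
The match spans [0:3] → 'vzp'.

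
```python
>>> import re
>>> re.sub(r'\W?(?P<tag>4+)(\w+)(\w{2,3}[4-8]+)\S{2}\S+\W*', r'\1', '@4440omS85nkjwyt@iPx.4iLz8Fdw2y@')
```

'444'

Pattern: optionally a non-word character; then one or more of a literal '4' (captured as 'tag'); then one or more of a word character (captured); then 2 to 3 of a word character, then one or more of a character in [4-8] (captured); then exactly 2 of a non-whitespace character, then one or more of a non-whitespace character, then zero or more of a non-word character.
Matches: at [0:32] → '@4440omS85nkjwyt@iPx.4iLz8Fdw2y@'.
`\1` in the replacement pulls in group 1's text for each match.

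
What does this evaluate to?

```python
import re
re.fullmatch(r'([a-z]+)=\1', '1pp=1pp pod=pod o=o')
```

`\1` is not a pattern — it's the concrete string captured by group 1, re-applied verbatim.
`fullmatch` succeeds only if the pattern covers the string from start to end.
Here there's no way to consume every character, so the call returns None.

None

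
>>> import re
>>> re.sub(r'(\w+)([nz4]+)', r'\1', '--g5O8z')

'--g5O8'

The pattern matches one or more of a word character (captured); then one or more of one of [nz4] (captured).
Matches: at [2:7] → 'g5O8z'.
The replacement refers to a captured group, so each match is rewritten using its own captured text.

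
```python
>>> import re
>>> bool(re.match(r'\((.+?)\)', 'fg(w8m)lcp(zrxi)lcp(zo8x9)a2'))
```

False

`re.match` won't scan ahead — the pattern has to work from the very first character.
Here position 0 doesn't satisfy it, so the call returns None, and `bool(None)` is False.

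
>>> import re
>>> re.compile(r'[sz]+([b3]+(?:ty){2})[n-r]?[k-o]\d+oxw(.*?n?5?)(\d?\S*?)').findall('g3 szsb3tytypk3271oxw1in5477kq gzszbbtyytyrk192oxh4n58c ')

[('b3tyty', '', '1')]

The pattern matches one or more of one of [sz]; then one or more of one of [b3], then the literal 'ty' repeated 2 times (captured); then optionally a character in [n-r], then a character in [k-o]; then one or more of a digit, then the literal 'oxw'; then zero or more of any character (lazy), then optionally a literal 'n', then optionally the literal '5' (captured); then optionally a digit, then zero or more of a non-whitespace character (lazy) (captured).
With the lazy modifier that quantifier settles for the fewest repetitions that let the rest of the pattern succeed (the atoms after it are unaffected and can still be greedy).
Matches: at [3:22] match 'szsb3tytypk3271oxw1', groups = ('b3tyty', '', '1').
With 3 capturing groups, `findall` returns a 3-tuple per match.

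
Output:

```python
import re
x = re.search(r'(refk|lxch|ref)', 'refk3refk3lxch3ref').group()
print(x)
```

Alternation isn't longest-match — the leftmost alternative that fits at this position is chosen.
The match spans [0:4] → 'refk'.

refk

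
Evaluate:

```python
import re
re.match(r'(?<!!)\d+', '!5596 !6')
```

None

`re.match` won't scan ahead — the pattern has to work from the very first character.
Here the string doesn't start with a match, so the call returns None.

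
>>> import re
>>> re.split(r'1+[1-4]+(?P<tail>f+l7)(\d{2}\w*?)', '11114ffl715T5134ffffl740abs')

This matches one or more of a literal '1', then one or more of a character in [1-4]; then one or more of a literal 'f', then the literal 'l7' (captured as 'tail'); then exactly 2 of a digit, then zero or more of a word character (lazy) (captured).
A `+?`/`*?`/`{m,n}?` starts at its minimum and grows only as far as needed for what follows to match.
Matches to split on: at [0:11] → '11114ffl715'; at [13:24] → '134ffffl740'.
Because the pattern has a capturing group, `split` also inserts each captured text between the pieces.

['', 'ffl7', '15', 'T5', 'ffffl7', '40', 'abs']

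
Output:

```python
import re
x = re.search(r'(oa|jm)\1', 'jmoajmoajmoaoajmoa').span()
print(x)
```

(10, 14)

A backreference is literal: `\1` must see the identical characters the first group matched.
The match spans [10:14] → 'oaoa'.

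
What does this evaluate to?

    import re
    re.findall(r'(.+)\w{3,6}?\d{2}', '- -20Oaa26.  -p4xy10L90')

['- -20Oaa26.  -p4xy']

With a single group, `findall` returns only what that group captured — 1 item.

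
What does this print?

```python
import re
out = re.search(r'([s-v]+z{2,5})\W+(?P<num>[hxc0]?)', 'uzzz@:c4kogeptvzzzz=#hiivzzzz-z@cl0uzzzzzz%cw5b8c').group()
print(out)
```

Pattern: one or more of a character in [s-v], then 2 to 5 of a literal 'z' (captured); then one or more of a non-word character; then optionally one of [hxc0] (captured as 'num').
`search` walks the string left to right and returns the first match it finds.
The match spans [0:7] → 'uzzz@:c'.
Captured: group 1 = 'uzzz', group 2 = 'c'.

uzzz@:c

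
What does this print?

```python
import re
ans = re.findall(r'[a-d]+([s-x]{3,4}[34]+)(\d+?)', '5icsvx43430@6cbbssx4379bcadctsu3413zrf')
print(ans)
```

[('svx4343', '0'), ('ssx43', '7'), ('tsu34', '1')]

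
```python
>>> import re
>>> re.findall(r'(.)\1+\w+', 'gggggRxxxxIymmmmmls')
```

`\1` has to match the exact text group 1 already captured.
Because there's exactly one group, `findall` drops the full match and keeps group 1 from the one hit.

['g']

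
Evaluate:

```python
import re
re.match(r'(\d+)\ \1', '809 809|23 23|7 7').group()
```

'809 809'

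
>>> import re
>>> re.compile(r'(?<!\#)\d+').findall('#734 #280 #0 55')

A negative assertion filters positions out without eating any characters.
Scanning left to right: at [2:4] → '34'; at [7:9] → '80'; at [13:15] → '55'.
Since nothing is captured, `findall` lists the 3 matched substrings directly.

['34', '80', '55']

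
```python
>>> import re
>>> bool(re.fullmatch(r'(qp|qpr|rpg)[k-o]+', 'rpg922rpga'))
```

`re.fullmatch` is like wrapping the pattern in `^…$` (in single-line mode).
Here the pattern can't cover the whole string, so the call returns None, and `bool(None)` is False.

False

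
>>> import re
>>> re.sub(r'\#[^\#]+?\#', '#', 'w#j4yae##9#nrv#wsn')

'w##nrv#wsn'

Matches: at [1:8] → '#j4yae#'; at [8:11] → '#9#'.
`sub` substitutes '#' at each match site.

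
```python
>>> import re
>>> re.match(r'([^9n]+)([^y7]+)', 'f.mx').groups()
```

('f.m', 'x')

The match spans [0:4] → 'f.mx'.
Captured: group 1 = 'f.m', group 2 = 'x'.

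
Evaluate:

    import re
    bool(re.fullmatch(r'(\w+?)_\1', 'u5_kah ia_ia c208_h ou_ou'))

False

The backreference `\1` re-matches whatever the first group consumed, character for character.
For `fullmatch`, every character of the input must be accounted for by the pattern.
Here the string isn't matched end-to-end, so the call returns None, and `bool(None)` is False.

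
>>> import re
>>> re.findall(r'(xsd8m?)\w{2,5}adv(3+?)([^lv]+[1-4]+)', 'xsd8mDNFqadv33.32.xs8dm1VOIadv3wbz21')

Pattern: the literal 'x', then the literal 'sd8', then optionally the literal 'm' (captured); then 2 to 5 of a word character, then the literal 'adv'; then one or more of a literal '3' (lazy) (captured); then one or more of any character except [lv], then one or more of a character in [1-4] (captured).
A `+?`/`*?`/`{m,n}?` starts at its minimum and grows only as far as needed for what follows to match.
Scanning left to right: at [0:24] match 'xsd8mDNFqadv33.32.xs8dm1', groups = ('xsd8m', '3', '3.32.xs8dm1').
Multiple groups make `findall` return tuples — one 3-tuple for the one match.

[('xsd8m', '3', '3.32.xs8dm1')]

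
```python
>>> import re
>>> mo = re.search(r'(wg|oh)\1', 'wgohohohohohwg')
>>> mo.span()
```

(2, 6)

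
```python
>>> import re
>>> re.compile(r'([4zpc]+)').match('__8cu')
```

None

The pattern matches one or more of one of [4zpc] (captured).
`match` is anchored at position 0; if the pattern doesn't fit there, it returns None.
Here position 0 doesn't satisfy it, so the call returns None.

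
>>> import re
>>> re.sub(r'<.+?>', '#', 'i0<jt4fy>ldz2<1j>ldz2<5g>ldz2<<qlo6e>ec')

'i0#ldz2#ldz2#ldz2#ec'

A `+?`/`*?`/`{m,n}?` starts at its minimum and grows only as far as needed for what follows to match.
`sub` substitutes '#' at each match site.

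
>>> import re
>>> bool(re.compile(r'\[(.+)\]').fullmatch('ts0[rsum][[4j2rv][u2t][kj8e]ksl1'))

False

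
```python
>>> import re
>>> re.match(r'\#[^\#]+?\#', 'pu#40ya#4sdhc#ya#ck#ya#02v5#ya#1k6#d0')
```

`match` is anchored at position 0; if the pattern doesn't fit there, it returns None.
Here the pattern fails at index 0, so the call returns None.

None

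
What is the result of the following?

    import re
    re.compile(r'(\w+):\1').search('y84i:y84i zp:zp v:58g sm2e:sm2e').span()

(0, 9)

`\1` has to match the exact text group 1 already captured.
Unlike `match`, `search` isn't anchored — it looks for the pattern anywhere in the string.
The match spans [0:9] → 'y84i:y84i'.
Captured: group 1 = 'y84i'.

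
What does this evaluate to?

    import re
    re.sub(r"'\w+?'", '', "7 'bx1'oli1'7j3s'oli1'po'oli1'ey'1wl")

'7 oli1oli1oli11wl'

Matches: at [2:7] → "'bx1'"; at [11:17] → "'7j3s'"; at [21:25] → "'po'"; at [29:33] → "'ey'".
Each match is replaced by ''.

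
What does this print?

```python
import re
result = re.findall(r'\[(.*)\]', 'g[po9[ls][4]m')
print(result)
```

Scanning left to right: at [1:12] match '[po9[ls][4]', group 1 = 'po9[ls][4'.
Because there's exactly one group, `findall` drops the full match and keeps group 1 from the one hit.

['po9[ls][4']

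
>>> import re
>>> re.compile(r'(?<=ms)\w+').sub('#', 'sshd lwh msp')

'sshd lwh ms#'

Because the assertion is zero-width, the text it checks is not consumed and won't appear in the result.
Matches: at [11:12] → 'p'.
Each match is replaced by '#'.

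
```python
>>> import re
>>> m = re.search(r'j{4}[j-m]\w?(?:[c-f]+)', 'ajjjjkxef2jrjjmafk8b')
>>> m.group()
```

The pattern matches exactly 4 of the literal 'j', then a character in [j-m], then optionally a word character; then one or more of a character in [c-f] (non-capturing group).
`search` walks the string left to right and returns the first match it finds.
The match spans [1:9] → 'jjjjkxef'.

'jjjjkxef'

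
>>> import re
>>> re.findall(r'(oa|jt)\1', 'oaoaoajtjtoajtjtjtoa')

['oa', 'jt', 'jt']

A backreference is literal: `\1` must see the identical characters the first group matched.
With a single group, `findall` returns only what that group captured — 3 items.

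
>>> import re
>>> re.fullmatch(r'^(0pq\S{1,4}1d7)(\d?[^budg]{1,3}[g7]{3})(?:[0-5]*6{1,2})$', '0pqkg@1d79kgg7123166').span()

(0, 20)

This matches anchored at the start of the string; then the literal '0pq', then 1 to 4 of a non-whitespace character, then the literal '1d7' (captured); then optionally a digit, then 1 to 3 of any character except [budg], then exactly 3 of one of [g7] (captured); then zero or more of a character in [0-5], then 1 to 2 of a literal '6' (non-capturing group); then anchored at the end.
`fullmatch` succeeds only if the pattern covers the string from start to end.
The match spans [0:20] → '0pqkg@1d79kgg7123166'.
Captured: group 1 = '0pqkg@1d7', group 2 = '9kgg7'.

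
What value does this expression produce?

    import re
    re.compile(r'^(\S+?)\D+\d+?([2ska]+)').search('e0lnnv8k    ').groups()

('e0', 'k')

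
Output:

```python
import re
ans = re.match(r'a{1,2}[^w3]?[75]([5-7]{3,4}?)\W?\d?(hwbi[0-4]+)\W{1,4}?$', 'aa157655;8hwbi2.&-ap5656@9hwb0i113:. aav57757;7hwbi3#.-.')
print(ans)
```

With `match`, the pattern is implicitly anchored at the beginning.
Here the string doesn't start with a match, so the call returns None.

None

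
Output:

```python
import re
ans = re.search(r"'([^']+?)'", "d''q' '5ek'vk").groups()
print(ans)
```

('q',)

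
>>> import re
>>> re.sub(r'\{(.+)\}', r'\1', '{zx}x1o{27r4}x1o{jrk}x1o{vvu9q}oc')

'zx}x1o{27r4}x1o{jrk}x1o{vvu9qoc'

Matches: at [0:31] → '{zx}x1o{27r4}x1o{jrk}x1o{vvu9q}'.
The replacement refers to a captured group, so each match is rewritten using its own captured text.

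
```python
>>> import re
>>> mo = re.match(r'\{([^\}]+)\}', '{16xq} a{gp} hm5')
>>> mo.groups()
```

('16xq',)

The match spans [0:6] → '{16xq}'.
Captured: group 1 = '16xq'.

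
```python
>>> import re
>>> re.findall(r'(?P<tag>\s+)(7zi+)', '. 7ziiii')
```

The pattern matches one or more of whitespace (captured as 'tag'); then the literal '7z', then one or more of a literal 'i' (captured).
Walking the string: at [1:8] match ' 7ziiii', groups = (' ', '7ziiii').
`findall` packs the 2 group values into a tuple for every match.

[(' ', '7ziiii')]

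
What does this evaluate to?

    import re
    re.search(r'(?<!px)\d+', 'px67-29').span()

The negative lookahead/lookbehind blocks any match where the forbidden context is present.
`re.search` scans for the first position where the pattern succeeds.
The match spans [3:4] → '7'.

(3, 4)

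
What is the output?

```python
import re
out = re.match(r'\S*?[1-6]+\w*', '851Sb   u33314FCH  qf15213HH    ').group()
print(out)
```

`re.match` only tries the pattern at the start of the string.
The match spans [0:5] → '851Sb'.

851Sb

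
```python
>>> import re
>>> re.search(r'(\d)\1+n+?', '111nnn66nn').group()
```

'111n'

The backreference `\1` re-matches whatever the first group consumed, character for character.
`re.search` scans for the first position where the pattern succeeds.
The match spans [0:4] → '111n'.
Captured: group 1 = '1'.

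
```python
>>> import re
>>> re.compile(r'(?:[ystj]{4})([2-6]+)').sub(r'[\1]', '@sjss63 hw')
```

Pattern: exactly 4 of one of [ystj] (non-capturing group); then one or more of a character in [2-6] (captured).
Matches: at [1:7] → 'sjss63'.
Each match is replaced using the text its own group 1 captured.

'@[63] hw'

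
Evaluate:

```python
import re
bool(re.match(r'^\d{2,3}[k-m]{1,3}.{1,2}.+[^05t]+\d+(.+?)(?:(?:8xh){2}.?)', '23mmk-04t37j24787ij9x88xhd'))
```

False

`re.match` won't scan ahead — the pattern has to work from the very first character.
Here position 0 doesn't satisfy it, so the call returns None, and `bool(None)` is False.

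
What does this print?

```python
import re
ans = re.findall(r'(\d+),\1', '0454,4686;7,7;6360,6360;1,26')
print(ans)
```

['4', '7', '6360']

`\1` is not a pattern — it's the concrete string captured by group 1, re-applied verbatim.
Matches: at [3:6] match '4,4', group 1 = '4'; at [10:13] match '7,7', group 1 = '7'; at [14:23] match '6360,6360', group 1 = '6360'.
Because there's exactly one group, `findall` drops the full match and keeps group 1 from each hit.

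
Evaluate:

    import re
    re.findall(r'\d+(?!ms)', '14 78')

Because the assertion is negative and zero-width, positions next to the forbidden text are skipped.
Walking the string: at [0:2] → '14'; at [3:5] → '78'.
No capturing groups, so `findall` returns the 2 full match strings.

['14', '78']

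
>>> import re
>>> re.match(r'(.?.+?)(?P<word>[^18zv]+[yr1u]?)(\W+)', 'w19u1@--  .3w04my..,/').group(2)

'9u1'

This matches optionally any character, then one or more of any character (lazy) (captured); then one or more of any character except [18zv], then optionally one of [yr1u] (captured as 'word'); then one or more of a non-word character (captured).
A `+?`/`*?`/`{m,n}?` starts at its minimum and grows only as far as needed for what follows to match.
`re.match` won't scan ahead — the pattern has to work from the very first character.
The match spans [0:11] → 'w19u1@--  .'.
Captured: group 1 = 'w1', group 2 = '9u1', group 3 = '@--  .'.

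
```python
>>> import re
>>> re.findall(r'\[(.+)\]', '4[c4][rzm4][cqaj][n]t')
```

['c4][rzm4][cqaj][n']

Because there's exactly one group, `findall` drops the full match and keeps group 1 from the one hit.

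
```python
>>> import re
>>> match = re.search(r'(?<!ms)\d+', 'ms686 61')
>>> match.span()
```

(3, 5)

`(?!…)`/`(?<!…)` only lets a position through if the neighbouring text does NOT match; no characters are consumed.
`re.search` scans for the first position where the pattern succeeds.
The match spans [3:5] → '86'.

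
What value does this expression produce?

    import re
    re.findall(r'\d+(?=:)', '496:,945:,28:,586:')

['496', '945', '28', '586']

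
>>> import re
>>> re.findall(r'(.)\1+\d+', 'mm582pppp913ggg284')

The backreference `\1` re-matches whatever the first group consumed, character for character.
Scanning left to right: at [0:5] match 'mm582', group 1 = 'm'; at [5:12] match 'pppp913', group 1 = 'p'; at [12:18] match 'ggg284', group 1 = 'g'.
Because there's exactly one group, `findall` drops the full match and keeps group 1 from each hit.

['m', 'p', 'g']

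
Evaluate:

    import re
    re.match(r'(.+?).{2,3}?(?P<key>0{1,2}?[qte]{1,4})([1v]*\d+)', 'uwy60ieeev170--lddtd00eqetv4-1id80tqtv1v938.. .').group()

This matches one or more of any character (lazy) (captured); then 2 to 3 of any character (lazy); then 1 to 2 of a literal '0' (lazy), then 1 to 4 of one of [qte] (captured as 'key'); then zero or more of one of [1v], then one or more of a digit (captured).
With `match`, the pattern is implicitly anchored at the beginning.
The match spans [0:28] → 'uwy60ieeev170--lddtd00eqetv4'.
Captured: group 1 = 'uwy60ieeev170--ld', group 2 = '00eqet', group 3 = 'v4'.

'uwy60ieeev170--lddtd00eqetv4'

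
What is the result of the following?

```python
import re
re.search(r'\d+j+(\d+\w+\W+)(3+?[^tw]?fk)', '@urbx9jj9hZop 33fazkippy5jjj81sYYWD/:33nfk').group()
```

'5jjj81sYYWD/:33nfk'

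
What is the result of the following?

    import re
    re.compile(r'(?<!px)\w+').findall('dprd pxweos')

['dprd', 'pxweos']

Because the assertion is negative and zero-width, positions next to the forbidden text are skipped.
No capturing groups, so `findall` returns the 2 full match strings.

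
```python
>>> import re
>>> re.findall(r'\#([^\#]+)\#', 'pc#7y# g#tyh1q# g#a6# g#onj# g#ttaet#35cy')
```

['7y', 'tyh1q', 'a6', 'onj', 'ttaet']

Scanning left to right: at [2:6] match '#7y#', group 1 = '7y'; at [8:15] match '#tyh1q#', group 1 = 'tyh1q'; at [17:21] match '#a6#', group 1 = 'a6'; at [23:28] match '#onj#', group 1 = 'onj'; at [30:37] match '#ttaet#', group 1 = 'ttaet'.
With a single group, `findall` returns only what that group captured — 5 items.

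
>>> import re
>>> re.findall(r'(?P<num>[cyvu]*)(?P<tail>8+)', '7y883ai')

`findall` packs the 2 group values into a tuple for every match.

[('y', '88')]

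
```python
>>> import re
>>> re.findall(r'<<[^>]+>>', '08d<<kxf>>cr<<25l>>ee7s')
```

['<<kxf>>', '<<25l>>']

Walking the string: at [3:10] → '<<kxf>>'; at [12:19] → '<<25l>>'.
Since nothing is captured, `findall` lists the 2 matched substrings directly.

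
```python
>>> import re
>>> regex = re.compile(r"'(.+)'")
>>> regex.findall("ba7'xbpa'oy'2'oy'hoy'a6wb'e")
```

["xbpa'oy'2'oy'hoy'a6wb"]

Scanning left to right: at [3:26] match "'xbpa'oy'2'oy'hoy'a6wb'", group 1 = "xbpa'oy'2'oy'hoy'a6wb".
With a single group, `findall` returns only what that group captured — 1 item.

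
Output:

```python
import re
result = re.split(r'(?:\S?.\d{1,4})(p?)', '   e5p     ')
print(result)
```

['   ', 'p', '     ']

This matches optionally a non-whitespace character, then any character, then 1 to 4 of a digit (non-capturing group); then optionally a literal 'p' (captured).
`re.split` interleaves the captured-group text with the surrounding fragments.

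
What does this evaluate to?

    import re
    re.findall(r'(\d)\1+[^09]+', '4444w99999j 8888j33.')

['4', '9']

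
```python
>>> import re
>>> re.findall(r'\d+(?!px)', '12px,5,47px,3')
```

['1', '5', '4', '3']

`(?!…)`/`(?<!…)` only lets a position through if the neighbouring text does NOT match; no characters are consumed.
Walking the string: at [0:1] → '1'; at [5:6] → '5'; at [7:8] → '4'; at [12:13] → '3'.
`findall` yields the raw match text (4 of them) because the pattern has no groups.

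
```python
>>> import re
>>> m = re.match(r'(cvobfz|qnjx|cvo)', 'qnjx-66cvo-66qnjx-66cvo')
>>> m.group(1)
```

'qnjx'

The match spans [0:4] → 'qnjx'.
Captured: group 1 = 'qnjx'.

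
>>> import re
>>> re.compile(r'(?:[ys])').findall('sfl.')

['s']

This matches one of [ys] (non-capturing group).
Since nothing is captured, `findall` lists the 1 matched substring directly.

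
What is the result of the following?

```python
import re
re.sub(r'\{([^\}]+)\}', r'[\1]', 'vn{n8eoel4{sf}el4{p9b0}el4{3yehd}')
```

'vn[n8eoel4{sf]el4[p9b0]el4[3yehd]'

Each match is replaced using the text its own group 1 captured.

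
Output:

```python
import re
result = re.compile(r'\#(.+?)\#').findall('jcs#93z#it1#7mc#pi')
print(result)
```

['93z', '7mc']

A non-greedy quantifier consumes as few characters as it can — just enough that the remainder of the pattern still matches from where it stops; whatever follows it matches normally.
Walking the string: at [3:8] match '#93z#', group 1 = '93z'; at [11:16] match '#7mc#', group 1 = '7mc'.
`findall` collects group 1 from each match (2 total).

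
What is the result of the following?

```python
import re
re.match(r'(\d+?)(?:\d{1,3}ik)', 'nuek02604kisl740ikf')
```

The pattern matches one or more of a digit (lazy) (captured); then 1 to 3 of a digit, then the literal 'ik' (non-capturing group).
`re.match` only tries the pattern at the start of the string.
Here the pattern fails at index 0, so the call returns None.

None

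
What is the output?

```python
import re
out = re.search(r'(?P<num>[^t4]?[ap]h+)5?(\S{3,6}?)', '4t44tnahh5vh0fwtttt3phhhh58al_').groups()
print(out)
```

('nahh', 'vh0')

The pattern matches optionally any character except [t4], then one of [ap], then one or more of a literal 'h' (captured as 'num'); then optionally a literal '5'; then 3 to 6 of a non-whitespace character (lazy) (captured).
Unlike `match`, `search` isn't anchored — it looks for the pattern anywhere in the string.
The match spans [5:13] → 'nahh5vh0'.
Captured: group 1 = 'nahh', group 2 = 'vh0'.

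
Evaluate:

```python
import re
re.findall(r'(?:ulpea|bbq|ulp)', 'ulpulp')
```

Since nothing is captured, `findall` lists the 2 matched substrings directly.

['ulp', 'ulp']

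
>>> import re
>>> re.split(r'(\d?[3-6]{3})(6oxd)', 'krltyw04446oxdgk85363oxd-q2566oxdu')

The pattern matches optionally a digit, then exactly 3 of a character in [3-6] (captured); then the literal '6o', then the literal 'xd' (captured).
Matches to split on: at [6:14] → '04446oxd'.
With a capturing group present, the delimiter's captured portion is kept in the result list.

['krltyw', '0444', '6oxd', 'gk85363oxd-q2566oxdu']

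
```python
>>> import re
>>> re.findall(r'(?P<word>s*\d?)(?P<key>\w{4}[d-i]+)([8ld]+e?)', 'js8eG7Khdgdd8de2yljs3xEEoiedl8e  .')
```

[('s8', 'eG7Khdgdd', '8de'), ('s3', 'xEEoied', 'l8e')]

This matches zero or more of the literal 's', then optionally a digit (captured as 'word'); then exactly 4 of a word character, then one or more of a character in [d-i] (captured as 'key'); then one or more of one of [8ld], then optionally the literal 'e' (captured).
Matches: at [1:15] match 's8eG7Khdgdd8de', groups = ('s8', 'eG7Khdgdd', '8de'); at [19:31] match 's3xEEoiedl8e', groups = ('s3', 'xEEoied', 'l8e').
With 3 capturing groups, `findall` returns a 3-tuple per match.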